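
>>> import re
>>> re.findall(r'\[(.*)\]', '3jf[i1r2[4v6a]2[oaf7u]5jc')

['i1r2[4v6a]2[oaf7u']

Walking the string: at [3:22] match '[i1r2[4v6a]2[oaf7u]', group 1 = 'i1r2[4v6a]2[oaf7u'.
`findall` collects group 1 from the one match (1 total).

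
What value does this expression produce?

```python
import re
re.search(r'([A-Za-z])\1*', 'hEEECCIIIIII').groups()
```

`\1` is not a pattern — it's the concrete string captured by group 1, re-applied verbatim.
`search` walks the string left to right and returns the first match it finds.
The match spans [0:1] → 'h'.
Captured: group 1 = 'h'.

('h',)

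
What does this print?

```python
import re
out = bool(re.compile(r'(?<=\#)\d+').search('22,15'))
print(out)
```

The positive lookaround only admits positions where the adjacent text matches; those characters stay outside the span.
`re.search` tries every starting position until one works.
Here nothing in the string fits, so the call returns None, and `bool(None)` is False.

False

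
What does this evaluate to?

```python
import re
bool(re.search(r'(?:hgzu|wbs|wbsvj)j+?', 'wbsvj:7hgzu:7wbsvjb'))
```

`search` walks the string left to right and returns the first match it finds.
Here nothing in the string fits, so the call returns None, and `bool(None)` is False.

False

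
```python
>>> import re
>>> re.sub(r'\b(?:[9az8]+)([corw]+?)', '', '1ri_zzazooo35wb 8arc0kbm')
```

'1ri_zzazooo35wb c0kbm'

The pattern matches a word boundary (`\b`, zero-width); then one or more of one of [9az8] (non-capturing group); then one or more of one of [corw] (lazy) (captured).
A non-greedy quantifier consumes as few characters as it can — just enough that the remainder of the pattern still matches from where it stops; whatever follows it matches normally.
Matches: at [16:19] → '8ar'.
`sub` substitutes '' at each match site.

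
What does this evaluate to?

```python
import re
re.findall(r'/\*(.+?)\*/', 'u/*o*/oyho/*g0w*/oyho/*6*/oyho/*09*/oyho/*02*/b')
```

['o', 'g0w', '6', '09', '02']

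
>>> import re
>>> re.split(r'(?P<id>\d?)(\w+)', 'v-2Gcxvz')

['', '', 'v', '-', '2', 'Gcxvz', '']

Pattern: optionally a digit (captured as 'id'); then one or more of a word character (captured).
Matches to split on: at [0:1] → 'v'; at [2:8] → '2Gcxvz'.
The group in the pattern means `split` returns the separators' captures alongside the pieces.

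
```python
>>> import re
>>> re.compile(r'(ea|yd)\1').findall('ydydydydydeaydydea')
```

`\1` has to match the exact text group 1 already captured.
Walking the string: at [0:4] match 'ydyd', group 1 = 'yd'; at [4:8] match 'ydyd', group 1 = 'yd'; at [12:16] match 'ydyd', group 1 = 'yd'.
One capturing group, so `findall` returns just the captured substring from each match — 3 in all.

['yd', 'yd', 'yd']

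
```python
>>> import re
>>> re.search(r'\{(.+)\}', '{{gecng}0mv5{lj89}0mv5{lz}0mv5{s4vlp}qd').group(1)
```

The match spans [0:37] → '{{gecng}0mv5{lj89}0mv5{lz}0mv5{s4vlp}'.
Captured: group 1 = '{gecng}0mv5{lj89}0mv5{lz}0mv5{s4vlp'.

'{gecng}0mv5{lj89}0mv5{lz}0mv5{s4vlp'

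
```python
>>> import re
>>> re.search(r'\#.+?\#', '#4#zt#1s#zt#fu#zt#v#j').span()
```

(0, 3)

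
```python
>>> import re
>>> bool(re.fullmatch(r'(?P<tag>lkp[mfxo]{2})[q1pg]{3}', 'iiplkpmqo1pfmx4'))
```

False

This matches the literal 'lkp', then exactly 2 of one of [mfxo] (captured as 'tag'); then exactly 3 of one of [q1pg].
For `fullmatch`, every character of the input must be accounted for by the pattern.
Here the string isn't matched end-to-end, so the call returns None, and `bool(None)` is False.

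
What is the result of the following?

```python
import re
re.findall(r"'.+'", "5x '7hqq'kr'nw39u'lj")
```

["'7hqq'kr'nw39u'"]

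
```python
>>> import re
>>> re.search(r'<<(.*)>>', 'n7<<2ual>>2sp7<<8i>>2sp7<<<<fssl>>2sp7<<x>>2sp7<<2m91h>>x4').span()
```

(2, 56)

The match spans [2:56] → '<<2ual>>2sp7<<8i>>2sp7<<<<fssl>>2sp7<<x>>2sp7<<2m91h>>'.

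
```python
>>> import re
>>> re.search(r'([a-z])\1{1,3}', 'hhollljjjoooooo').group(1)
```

'h'

A backreference is literal: `\1` must see the identical characters the first group matched.
`search` walks the string left to right and returns the first match it finds.
The match spans [0:2] → 'hh'.
Captured: group 1 = 'h'.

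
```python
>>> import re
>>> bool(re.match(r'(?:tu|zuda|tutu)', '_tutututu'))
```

`match` is anchored at position 0; if the pattern doesn't fit there, it returns None.
Here the string doesn't start with a match, so the call returns None, and `bool(None)` is False.

False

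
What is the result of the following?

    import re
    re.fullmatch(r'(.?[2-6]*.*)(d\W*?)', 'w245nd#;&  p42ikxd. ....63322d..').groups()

The match spans [0:32] → 'w245nd#;&  p42ikxd. ....63322d..'.
Captured: group 1 = 'w245nd#;&  p42ikxd. ....63322', group 2 = 'd..'.

('w245nd#;&  p42ikxd. ....63322', 'd..')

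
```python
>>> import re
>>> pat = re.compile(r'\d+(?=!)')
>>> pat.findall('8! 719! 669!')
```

Lookahead/lookbehind check context without consuming it, so the matched span excludes the asserted characters.
Matches: at [0:1] → '8'; at [3:6] → '719'; at [8:11] → '669'.
No capturing groups, so `findall` returns the 3 full match strings.

['8', '719', '669']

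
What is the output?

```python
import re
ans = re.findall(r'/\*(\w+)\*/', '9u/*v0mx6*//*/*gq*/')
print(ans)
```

Walking the string: at [2:11] match '/*v0mx6*/', group 1 = 'v0mx6'; at [13:19] match '/*gq*/', group 1 = 'gq'.
Because there's exactly one group, `findall` drops the full match and keeps group 1 from each hit.

['v0mx6', 'gq']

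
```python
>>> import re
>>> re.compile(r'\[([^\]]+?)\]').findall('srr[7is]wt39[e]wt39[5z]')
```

['7is', 'e', '5z']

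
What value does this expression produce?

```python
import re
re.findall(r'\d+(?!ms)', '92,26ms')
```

['92', '2']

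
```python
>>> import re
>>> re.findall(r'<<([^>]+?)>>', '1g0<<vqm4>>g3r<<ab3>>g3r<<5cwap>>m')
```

['vqm4', 'ab3', '5cwap']

Walking the string: at [3:11] match '<<vqm4>>', group 1 = 'vqm4'; at [14:21] match '<<ab3>>', group 1 = 'ab3'; at [24:33] match '<<5cwap>>', group 1 = '5cwap'.
`findall` collects group 1 from each match (3 total).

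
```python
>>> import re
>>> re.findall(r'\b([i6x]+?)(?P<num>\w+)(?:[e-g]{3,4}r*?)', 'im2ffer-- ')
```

[('i', 'm2')]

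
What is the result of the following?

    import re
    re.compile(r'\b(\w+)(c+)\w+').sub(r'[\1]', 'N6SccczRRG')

'[N6Scc]'

The replacement refers to a captured group, so each match is rewritten using its own captured text.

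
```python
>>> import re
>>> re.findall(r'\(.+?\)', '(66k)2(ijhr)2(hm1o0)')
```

Walking the string: at [0:5] → '(66k)'; at [6:12] → '(ijhr)'; at [13:20] → '(hm1o0)'.
No capturing groups, so `findall` returns the 3 full match strings.

['(66k)', '(ijhr)', '(hm1o0)']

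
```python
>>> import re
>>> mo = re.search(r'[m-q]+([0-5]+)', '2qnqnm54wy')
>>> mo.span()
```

(1, 8)

This matches one or more of a character in [m-q]; then one or more of a character in [0-5] (captured).
The match spans [1:8] → 'qnqnm54'.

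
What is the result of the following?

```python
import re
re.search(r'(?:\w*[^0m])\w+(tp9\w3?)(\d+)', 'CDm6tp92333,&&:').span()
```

(0, 11)

The pattern matches zero or more of a word character, then any character except [0m] (non-capturing group); then one or more of a word character; then the literal 'tp9', then a word character, then optionally the literal '3' (captured); then one or more of a digit (captured).
Unlike `match`, `search` isn't anchored — it looks for the pattern anywhere in the string.
The match spans [0:11] → 'CDm6tp92333'.
Captured: group 1 = 'tp923', group 2 = '33'.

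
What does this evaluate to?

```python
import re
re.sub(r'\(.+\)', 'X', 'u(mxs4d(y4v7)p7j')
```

'uXp7j'

`sub` substitutes 'X' at each match site.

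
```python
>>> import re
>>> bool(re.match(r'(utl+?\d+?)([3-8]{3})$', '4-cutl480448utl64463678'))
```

False

With `match`, the pattern is implicitly anchored at the beginning.
Here the pattern fails at index 0, so the call returns None, and `bool(None)` is False.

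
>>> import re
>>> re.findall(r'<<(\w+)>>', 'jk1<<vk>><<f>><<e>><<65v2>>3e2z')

Scanning left to right: at [3:9] match '<<vk>>', group 1 = 'vk'; at [9:14] match '<<f>>', group 1 = 'f'; at [14:19] match '<<e>>', group 1 = 'e'; at [19:27] match '<<65v2>>', group 1 = '65v2'.
Because there's exactly one group, `findall` drops the full match and keeps group 1 from each hit.

['vk', 'f', 'e', '65v2']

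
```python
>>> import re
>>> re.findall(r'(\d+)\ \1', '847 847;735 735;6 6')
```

['847', '735', '6']

After group 1 captures some text, `\1` only succeeds where that same text appears again.
`findall` collects group 1 from each match (3 total).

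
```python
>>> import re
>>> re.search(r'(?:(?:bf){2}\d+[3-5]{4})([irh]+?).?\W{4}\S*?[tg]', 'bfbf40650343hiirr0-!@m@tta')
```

None

This matches the literal 'bf' repeated 2 times, then one or more of a digit, then exactly 4 of a character in [3-5] (non-capturing group); then one or more of one of [irh] (lazy) (captured); then optionally any character, then exactly 4 of a non-word character; then zero or more of a non-whitespace character (lazy); then one of [tg].
`search` walks the string left to right and returns the first match it finds.
Here nothing in the string fits, so the call returns None.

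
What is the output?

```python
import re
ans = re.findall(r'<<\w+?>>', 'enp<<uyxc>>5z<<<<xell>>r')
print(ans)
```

Walking the string: at [3:11] → '<<uyxc>>'; at [15:23] → '<<xell>>'.
Since nothing is captured, `findall` lists the 2 matched substrings directly.

['<<uyxc>>', '<<xell>>']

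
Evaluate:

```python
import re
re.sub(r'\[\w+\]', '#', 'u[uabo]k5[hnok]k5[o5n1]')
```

'u#k5#k5#'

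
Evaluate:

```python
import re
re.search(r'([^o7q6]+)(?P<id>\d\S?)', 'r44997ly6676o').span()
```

(0, 7)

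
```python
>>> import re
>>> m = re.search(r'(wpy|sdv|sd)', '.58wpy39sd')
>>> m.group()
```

`search` walks the string left to right and returns the first match it finds.
The match spans [3:6] → 'wpy'.
Captured: group 1 = 'wpy'.

'wpy'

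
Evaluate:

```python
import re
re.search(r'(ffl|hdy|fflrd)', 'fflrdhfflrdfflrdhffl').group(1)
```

'ffl'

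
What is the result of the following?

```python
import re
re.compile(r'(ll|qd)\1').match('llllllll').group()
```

'llll'

`match` is anchored at position 0; if the pattern doesn't fit there, it returns None.
The match spans [0:4] → 'llll'.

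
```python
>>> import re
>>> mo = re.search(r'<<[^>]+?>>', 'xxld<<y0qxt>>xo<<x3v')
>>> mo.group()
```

'<<y0qxt>>'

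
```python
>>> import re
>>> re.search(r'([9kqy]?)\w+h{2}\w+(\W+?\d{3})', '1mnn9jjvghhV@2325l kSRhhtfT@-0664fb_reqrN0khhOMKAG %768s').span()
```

This matches optionally one of [9kqy] (captured); then one or more of a word character, then exactly 2 of the literal 'h', then one or more of a word character; then one or more of a non-word character (lazy), then exactly 3 of a digit (captured).
The match spans [0:16] → '1mnn9jjvghhV@232'.

(0, 16)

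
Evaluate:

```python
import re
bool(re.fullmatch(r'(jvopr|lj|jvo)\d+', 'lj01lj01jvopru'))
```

`fullmatch` succeeds only if the pattern covers the string from start to end.
Here the pattern can't cover the whole string, so the call returns None, and `bool(None)` is False.

False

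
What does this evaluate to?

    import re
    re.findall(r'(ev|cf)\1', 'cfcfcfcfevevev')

`\1` has to match the exact text group 1 already captured.
Scanning left to right: at [0:4] match 'cfcf', group 1 = 'cf'; at [4:8] match 'cfcf', group 1 = 'cf'; at [8:12] match 'evev', group 1 = 'ev'.
With a single group, `findall` returns only what that group captured — 3 items.

['cf', 'cf', 'ev']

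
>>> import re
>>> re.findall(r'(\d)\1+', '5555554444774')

After group 1 captures some text, `\1` only succeeds where that same text appears again.
Matches: at [0:6] match '555555', group 1 = '5'; at [6:10] match '4444', group 1 = '4'; at [10:12] match '77', group 1 = '7'.
`findall` collects group 1 from each match (3 total).

['5', '4', '7']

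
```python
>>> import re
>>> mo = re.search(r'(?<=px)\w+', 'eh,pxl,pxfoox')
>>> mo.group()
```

'l'

Lookahead/lookbehind check context without consuming it, so the matched span excludes the asserted characters.
`re.search` tries every starting position until one works.
The match spans [5:6] → 'l'.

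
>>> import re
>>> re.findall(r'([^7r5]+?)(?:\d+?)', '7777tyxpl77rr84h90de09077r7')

The pattern matches one or more of any character except [7r5] (lazy) (captured); then one or more of a digit (lazy) (non-capturing group).
A non-greedy quantifier consumes as few characters as it can — just enough that the remainder of the pattern still matches from where it stops; whatever follows it matches normally.
Matches: at [4:10] match 'tyxpl7', group 1 = 'tyxpl'; at [13:15] match '84', group 1 = '8'; at [15:17] match 'h9', group 1 = 'h'; at [17:21] match '0de0', group 1 = '0de'; at [21:23] match '90', group 1 = '9'.
Because there's exactly one group, `findall` drops the full match and keeps group 1 from each hit.

['tyxpl', '8', 'h', '0de', '9']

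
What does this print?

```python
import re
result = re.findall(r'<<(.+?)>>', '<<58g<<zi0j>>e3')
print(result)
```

Because there's exactly one group, `findall` drops the full match and keeps group 1 from the one hit.

['58g<<zi0j']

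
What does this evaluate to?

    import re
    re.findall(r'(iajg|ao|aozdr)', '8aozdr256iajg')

['ao', 'iajg']

Alternation isn't longest-match — the leftmost alternative that fits at this position is chosen.
Walking the string: at [1:3] match 'ao', group 1 = 'ao'; at [9:13] match 'iajg', group 1 = 'iajg'.
`findall` collects group 1 from each match (2 total).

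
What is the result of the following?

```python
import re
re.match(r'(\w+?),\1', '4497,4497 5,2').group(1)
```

'4497'

The backreference `\1` re-matches whatever the first group consumed, character for character.
With `match`, the pattern is implicitly anchored at the beginning.
The match spans [0:9] → '4497,4497'.
Captured: group 1 = '4497'.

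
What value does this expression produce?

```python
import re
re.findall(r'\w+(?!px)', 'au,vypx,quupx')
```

`(?!…)`/`(?<!…)` only lets a position through if the neighbouring text does NOT match; no characters are consumed.
Scanning left to right: at [0:2] → 'au'; at [3:7] → 'vypx'; at [8:13] → 'quupx'.
`findall` yields the raw match text (3 of them) because the pattern has no groups.

['au', 'vypx', 'quupx']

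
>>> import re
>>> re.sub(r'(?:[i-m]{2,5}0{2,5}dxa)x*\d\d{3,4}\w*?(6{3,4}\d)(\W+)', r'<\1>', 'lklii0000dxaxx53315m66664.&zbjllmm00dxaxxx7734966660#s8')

The replacement refers to a captured group, so each match is rewritten using its own captured text.

'<66664>zb<66660>s8'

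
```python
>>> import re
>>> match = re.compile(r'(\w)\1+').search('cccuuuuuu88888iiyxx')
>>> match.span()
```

(0, 3)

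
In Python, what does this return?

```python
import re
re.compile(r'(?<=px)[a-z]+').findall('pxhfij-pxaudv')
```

['hfij', 'audv']

The positive lookaround only admits positions where the adjacent text matches; those characters stay outside the span.
`findall` yields the raw match text (2 of them) because the pattern has no groups.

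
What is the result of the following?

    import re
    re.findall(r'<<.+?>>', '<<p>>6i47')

With no groups in the pattern, `findall` gives back each whole match — 1 here.

['<<p>>']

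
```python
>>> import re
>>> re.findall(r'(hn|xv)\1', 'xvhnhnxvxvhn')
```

['hn', 'xv']

A backreference is literal: `\1` must see the identical characters the first group matched.
Matches: at [2:6] match 'hnhn', group 1 = 'hn'; at [6:10] match 'xvxv', group 1 = 'xv'.
One capturing group, so `findall` returns just the captured substring from each match — 2 in all.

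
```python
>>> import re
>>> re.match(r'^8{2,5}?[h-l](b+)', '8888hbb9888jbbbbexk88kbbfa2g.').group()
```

'8888hbb'

The pattern matches anchored at the start of the string; then 2 to 5 of the literal '8' (lazy), then a character in [h-l]; then one or more of a literal 'b' (captured).
`match` is anchored at position 0; if the pattern doesn't fit there, it returns None.
The match spans [0:7] → '8888hbb'.
Captured: group 1 = 'bb'.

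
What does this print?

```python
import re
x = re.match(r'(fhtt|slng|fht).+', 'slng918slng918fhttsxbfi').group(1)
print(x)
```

slng

`match` is anchored at position 0; if the pattern doesn't fit there, it returns None.
The match spans [0:23] → 'slng918slng918fhttsxbfi'.
Captured: group 1 = 'slng'.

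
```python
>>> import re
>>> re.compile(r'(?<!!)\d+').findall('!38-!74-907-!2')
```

The negative lookahead/lookbehind blocks any match where the forbidden context is present.
Since nothing is captured, `findall` lists the 3 matched substrings directly.

['8', '4', '907']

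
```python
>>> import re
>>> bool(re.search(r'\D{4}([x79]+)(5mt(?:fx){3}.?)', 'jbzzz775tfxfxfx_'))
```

This matches exactly 4 of a non-digit; then one or more of one of [x79] (captured); then the literal '5mt', then the literal 'fx' repeated 3 times, then optionally any character (captured).
`re.search` tries every starting position until one works.
Here the pattern never matches, so the call returns None, and `bool(None)` is False.

False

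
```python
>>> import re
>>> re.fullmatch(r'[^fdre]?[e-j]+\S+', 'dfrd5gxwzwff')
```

Pattern: optionally any character except [fdre], then one or more of a character in [e-j]; then one or more of a non-whitespace character.
`re.fullmatch` requires the pattern to consume the entire string.
Here there's no way to consume every character, so the call returns None.

None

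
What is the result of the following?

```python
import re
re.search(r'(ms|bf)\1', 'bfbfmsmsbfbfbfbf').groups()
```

('bf',)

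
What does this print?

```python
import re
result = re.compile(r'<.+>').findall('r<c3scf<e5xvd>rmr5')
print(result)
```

['<c3scf<e5xvd>']

`findall` yields the raw match text (1 of them) because the pattern has no groups.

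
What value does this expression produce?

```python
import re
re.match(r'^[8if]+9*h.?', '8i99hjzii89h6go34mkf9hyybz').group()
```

'8i99hj'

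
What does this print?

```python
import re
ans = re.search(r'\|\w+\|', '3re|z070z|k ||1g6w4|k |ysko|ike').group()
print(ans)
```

`search` walks the string left to right and returns the first match it finds.
The match spans [3:10] → '|z070z|'.

|z070z|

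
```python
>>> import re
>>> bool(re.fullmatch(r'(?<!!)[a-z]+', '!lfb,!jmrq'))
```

The negative lookahead/lookbehind blocks any match where the forbidden context is present.
`re.fullmatch` requires the pattern to consume the entire string.
Here the string isn't matched end-to-end, so the call returns None, and `bool(None)` is False.

False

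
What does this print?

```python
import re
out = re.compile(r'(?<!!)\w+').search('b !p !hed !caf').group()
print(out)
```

A negative assertion filters positions out without eating any characters.
`re.search` tries every starting position until one works.
The match spans [0:1] → 'b'.

b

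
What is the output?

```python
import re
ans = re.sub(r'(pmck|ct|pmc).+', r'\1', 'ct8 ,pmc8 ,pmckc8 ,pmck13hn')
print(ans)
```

Matches: at [0:27] → 'ct8 ,pmc8 ,pmckc8 ,pmck13hn'.
Each match is replaced using the text its own group 1 captured.

ct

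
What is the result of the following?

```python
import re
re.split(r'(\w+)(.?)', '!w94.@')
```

['!', 'w94', '.', '@']

The pattern matches one or more of a word character (captured); then optionally any character (captured).
Matches to split on: at [1:5] → 'w94.'.
`re.split` interleaves the captured-group text with the surrounding fragments.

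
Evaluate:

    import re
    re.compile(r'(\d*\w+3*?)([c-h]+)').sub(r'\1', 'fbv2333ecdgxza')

'fbv2333ecdxza'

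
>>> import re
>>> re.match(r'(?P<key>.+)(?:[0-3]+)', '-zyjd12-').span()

Pattern: one or more of any character (captured as 'key'); then one or more of a character in [0-3] (non-capturing group).
`re.match` only tries the pattern at the start of the string.
The match spans [0:7] → '-zyjd12'.
Captured: group 1 = '-zyjd1'.

(0, 7)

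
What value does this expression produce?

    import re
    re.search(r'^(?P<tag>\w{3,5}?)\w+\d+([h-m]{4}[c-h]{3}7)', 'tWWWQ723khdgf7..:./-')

None

This matches anchored at the start of the string; then 3 to 5 of a word character (lazy) (captured as 'tag'); then one or more of a word character; then one or more of a digit; then exactly 4 of a character in [h-m], then exactly 3 of a character in [c-h], then the literal '7' (captured).
Here nothing in the string fits, so the call returns None.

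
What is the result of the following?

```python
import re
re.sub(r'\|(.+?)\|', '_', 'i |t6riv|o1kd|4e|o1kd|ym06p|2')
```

'i _o1kd_o1kd_2'

Matches: at [2:9] → '|t6riv|'; at [13:17] → '|4e|'; at [21:28] → '|ym06p|'.
`sub` substitutes '_' at each match site.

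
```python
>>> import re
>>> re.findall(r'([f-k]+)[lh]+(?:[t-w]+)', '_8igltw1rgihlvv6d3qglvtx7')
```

Pattern: one or more of a character in [f-k] (captured); then one or more of one of [lh]; then one or more of a character in [t-w] (non-capturing group).
Because there's exactly one group, `findall` drops the full match and keeps group 1 from each hit.

['ig', 'gih', 'g']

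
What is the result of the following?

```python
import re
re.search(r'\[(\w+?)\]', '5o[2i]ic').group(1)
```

'2i'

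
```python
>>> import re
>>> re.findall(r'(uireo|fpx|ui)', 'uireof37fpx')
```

Alternation tries branches left to right and keeps the first one that lets the overall match succeed at that position.
Because there's exactly one group, `findall` drops the full match and keeps group 1 from each hit.

['uireo', 'fpx']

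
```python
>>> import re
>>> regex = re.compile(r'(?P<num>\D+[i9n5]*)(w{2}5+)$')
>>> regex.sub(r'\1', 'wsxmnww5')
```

The pattern matches one or more of a non-digit, then zero or more of one of [i9n5] (captured as 'num'); then exactly 2 of the literal 'w', then one or more of a literal '5' (captured); then anchored at the end.
`\1` in the replacement pulls in group 1's text for each match.

'wsxmn'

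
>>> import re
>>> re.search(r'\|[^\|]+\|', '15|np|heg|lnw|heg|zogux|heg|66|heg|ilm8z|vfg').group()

'|np|'

Unlike `match`, `search` isn't anchored — it looks for the pattern anywhere in the string.
The match spans [2:6] → '|np|'.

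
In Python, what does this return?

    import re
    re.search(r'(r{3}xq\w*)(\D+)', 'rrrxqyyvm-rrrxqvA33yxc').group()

'rrrxqyyvm-rrrxqvA'

This matches exactly 3 of the literal 'r', then the literal 'xq', then zero or more of a word character (captured); then one or more of a non-digit (captured).
`re.search` scans for the first position where the pattern succeeds.
The match spans [0:17] → 'rrrxqyyvm-rrrxqvA'.
Captured: group 1 = 'rrrxqyyvm', group 2 = '-rrrxqvA'.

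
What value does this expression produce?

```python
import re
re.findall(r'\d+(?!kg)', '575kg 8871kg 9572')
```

The negative lookahead/lookbehind blocks any match where the forbidden context is present.
Since nothing is captured, `findall` lists the 3 matched substrings directly.

['57', '887', '9572']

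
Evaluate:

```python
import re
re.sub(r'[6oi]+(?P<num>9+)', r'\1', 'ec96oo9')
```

The pattern matches one or more of one of [6oi]; then one or more of a literal '9' (captured as 'num').
Matches: at [3:7] → '6oo9'.
The replacement refers to a captured group, so each match is rewritten using its own captured text.

'ec99'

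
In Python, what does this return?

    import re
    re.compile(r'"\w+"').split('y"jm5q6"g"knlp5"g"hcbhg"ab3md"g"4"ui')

['y', 'g', 'g', 'ab3md', '4"ui']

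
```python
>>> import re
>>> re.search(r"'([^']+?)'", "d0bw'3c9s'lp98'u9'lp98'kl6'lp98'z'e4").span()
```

The match spans [4:10] → "'3c9s'".

(4, 10)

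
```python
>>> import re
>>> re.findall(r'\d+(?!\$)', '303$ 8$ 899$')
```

['30', '89']

`(?!…)`/`(?<!…)` only lets a position through if the neighbouring text does NOT match; no characters are consumed.
`findall` yields the raw match text (2 of them) because the pattern has no groups.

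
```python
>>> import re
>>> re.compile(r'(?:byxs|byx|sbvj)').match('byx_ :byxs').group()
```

With `match`, the pattern is implicitly anchored at the beginning.
The match spans [0:3] → 'byx'.

'byx'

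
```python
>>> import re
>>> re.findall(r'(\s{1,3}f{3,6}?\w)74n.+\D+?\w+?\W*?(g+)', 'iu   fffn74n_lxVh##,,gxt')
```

Pattern: 1 to 3 of whitespace, then 3 to 6 of the literal 'f' (lazy), then a word character (captured); then the literal '74n', then one or more of any character, then one or more of a non-digit (lazy); then one or more of a word character (lazy); then zero or more of a non-word character (lazy); then one or more of a literal 'g' (captured).
Matches: at [2:22] match '   fffn74n_lxVh##,,g', groups = ('   fffn', 'g').
With 2 capturing groups, `findall` returns a 2-tuple per match.

[('   fffn', 'g')]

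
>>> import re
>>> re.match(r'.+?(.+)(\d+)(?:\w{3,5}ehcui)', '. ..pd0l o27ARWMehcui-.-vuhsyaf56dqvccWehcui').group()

'. ..pd0l o27ARWMehcui'

Pattern: one or more of any character (lazy); then one or more of any character (captured); then one or more of a digit (captured); then 3 to 5 of a word character, then the literal 'eh', then the literal 'cui' (non-capturing group).
`re.match` only tries the pattern at the start of the string.
The match spans [0:21] → '. ..pd0l o27ARWMehcui'.
Captured: group 1 = ' ..pd0l o2', group 2 = '7'.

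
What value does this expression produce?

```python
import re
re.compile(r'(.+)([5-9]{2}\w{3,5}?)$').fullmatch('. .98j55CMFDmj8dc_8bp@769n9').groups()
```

The pattern matches one or more of any character (captured); then exactly 2 of a character in [5-9], then 3 to 5 of a word character (lazy) (captured); then anchored at the end.
`re.fullmatch` requires the pattern to consume the entire string.
The match spans [0:27] → '. .98j55CMFDmj8dc_8bp@769n9'.
Captured: group 1 = '. .98j55CMFDmj8dc_8bp@', group 2 = '769n9'.

('. .98j55CMFDmj8dc_8bp@', '769n9')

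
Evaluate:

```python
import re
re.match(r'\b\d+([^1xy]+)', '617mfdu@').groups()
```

This matches a word boundary (`\b`, zero-width); then one or more of a digit; then one or more of any character except [1xy] (captured).
`match` is anchored at position 0; if the pattern doesn't fit there, it returns None.
The match spans [0:8] → '617mfdu@'.
Captured: group 1 = 'mfdu@'.

('mfdu@',)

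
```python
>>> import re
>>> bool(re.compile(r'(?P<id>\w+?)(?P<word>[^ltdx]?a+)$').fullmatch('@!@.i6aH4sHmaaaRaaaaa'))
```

`re.fullmatch` is like wrapping the pattern in `^…$` (in single-line mode).
Here the pattern can't cover the whole string, so the call returns None, and `bool(None)` is False.

False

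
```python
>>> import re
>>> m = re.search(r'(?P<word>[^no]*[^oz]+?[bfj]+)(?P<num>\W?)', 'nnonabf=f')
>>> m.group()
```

'nabf='

This matches zero or more of any character except [no], then one or more of any character except [oz] (lazy), then one or more of one of [bfj] (captured as 'word'); then optionally a non-word character (captured as 'num').
`re.search` scans for the first position where the pattern succeeds.
The match spans [3:8] → 'nabf='.
Captured: group 1 = 'nabf', group 2 = '='.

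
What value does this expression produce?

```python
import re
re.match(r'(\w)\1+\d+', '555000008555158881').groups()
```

('5',)

The match spans [0:18] → '555000008555158881'.
Captured: group 1 = '5'.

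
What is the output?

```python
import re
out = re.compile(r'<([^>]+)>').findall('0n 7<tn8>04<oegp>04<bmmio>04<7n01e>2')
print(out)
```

One capturing group, so `findall` returns just the captured substring from each match — 4 in all.

['tn8', 'oegp', 'bmmio', '7n01e']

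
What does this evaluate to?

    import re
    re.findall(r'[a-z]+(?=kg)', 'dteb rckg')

The positive lookaround only admits positions where the adjacent text matches; those characters stay outside the span.
Walking the string: at [5:7] → 'rc'.
`findall` yields the raw match text (1 of them) because the pattern has no groups.

['rc']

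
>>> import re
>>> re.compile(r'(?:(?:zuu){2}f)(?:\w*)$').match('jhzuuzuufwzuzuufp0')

None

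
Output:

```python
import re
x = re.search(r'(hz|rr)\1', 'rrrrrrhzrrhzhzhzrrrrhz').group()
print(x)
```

`\1` is not a pattern — it's the concrete string captured by group 1, re-applied verbatim.
`re.search` scans for the first position where the pattern succeeds.
The match spans [0:4] → 'rrrr'.
Captured: group 1 = 'rr'.

rrrr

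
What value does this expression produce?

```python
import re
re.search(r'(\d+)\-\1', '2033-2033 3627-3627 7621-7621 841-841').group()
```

After group 1 captures some text, `\1` only succeeds where that same text appears again.
The match spans [0:9] → '2033-2033'.

'2033-2033'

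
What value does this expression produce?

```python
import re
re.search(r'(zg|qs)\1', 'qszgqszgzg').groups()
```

('zg',)

`\1` is not a pattern — it's the concrete string captured by group 1, re-applied verbatim.
`re.search` scans for the first position where the pattern succeeds.
The match spans [6:10] → 'zgzg'.
Captured: group 1 = 'zg'.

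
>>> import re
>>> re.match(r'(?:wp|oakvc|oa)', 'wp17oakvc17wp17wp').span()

`re.match` won't scan ahead — the pattern has to work from the very first character.
The match spans [0:2] → 'wp'.

(0, 2)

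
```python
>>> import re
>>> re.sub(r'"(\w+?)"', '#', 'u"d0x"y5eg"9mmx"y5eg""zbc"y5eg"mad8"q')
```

Every occurrence is swapped for '#'.

'u#y5eg#y5eg"#y5eg#q'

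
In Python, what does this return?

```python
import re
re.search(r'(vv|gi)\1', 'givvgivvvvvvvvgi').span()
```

`\1` is not a pattern — it's the concrete string captured by group 1, re-applied verbatim.
`re.search` scans for the first position where the pattern succeeds.
The match spans [6:10] → 'vvvv'.
Captured: group 1 = 'vv'.

(6, 10)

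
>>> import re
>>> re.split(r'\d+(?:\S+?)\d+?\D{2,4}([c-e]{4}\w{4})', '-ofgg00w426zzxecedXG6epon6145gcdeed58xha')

['-ofgg', 'ecedXG6e', 'pon', 'deed58xh', 'a']

Lazy quantifiers expand one character at a time until the remainder of the pattern can match.
`re.split` interleaves the captured-group text with the surrounding fragments.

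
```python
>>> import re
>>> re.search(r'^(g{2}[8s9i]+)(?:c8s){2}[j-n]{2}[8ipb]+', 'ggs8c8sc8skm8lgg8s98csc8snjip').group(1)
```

'ggs8'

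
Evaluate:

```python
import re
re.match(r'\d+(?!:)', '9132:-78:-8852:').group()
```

'913'

The negative lookaround is zero-width — it rules out positions where the adjacent text would match, without consuming anything.
With `match`, the pattern is implicitly anchored at the beginning.
The match spans [0:3] → '913'.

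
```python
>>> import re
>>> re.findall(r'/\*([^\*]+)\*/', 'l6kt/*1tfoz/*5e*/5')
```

['5e']

One capturing group, so `findall` returns just the captured substring from the one match — 1 in all.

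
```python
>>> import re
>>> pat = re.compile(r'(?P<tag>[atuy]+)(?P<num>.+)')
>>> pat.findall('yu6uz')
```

Pattern: one or more of one of [atuy] (captured as 'tag'); then one or more of any character (captured as 'num').
Scanning left to right: at [0:5] match 'yu6uz', groups = ('yu', '6uz').
Multiple groups make `findall` return tuples — one 2-tuple for the one match.

[('yu', '6uz')]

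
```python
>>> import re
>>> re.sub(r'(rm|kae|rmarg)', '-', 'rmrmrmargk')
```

Branches in `(...|...)` are attempted left-to-right; the first branch that allows the whole pattern to succeed is taken.
Matches: at [0:2] → 'rm'; at [2:4] → 'rm'; at [4:6] → 'rm'.
Each match is replaced by '-'.

'---argk'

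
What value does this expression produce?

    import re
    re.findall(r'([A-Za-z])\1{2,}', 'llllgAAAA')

['l', 'A']

`\1` is not a pattern — it's the concrete string captured by group 1, re-applied verbatim.
Matches: at [0:4] match 'llll', group 1 = 'l'; at [5:9] match 'AAAA', group 1 = 'A'.
One capturing group, so `findall` returns just the captured substring from each match — 2 in all.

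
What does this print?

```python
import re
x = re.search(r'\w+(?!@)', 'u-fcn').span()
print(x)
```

(0, 1)

The negative lookahead/lookbehind blocks any match where the forbidden context is present.
Unlike `match`, `search` isn't anchored — it looks for the pattern anywhere in the string.
The match spans [0:1] → 'u'.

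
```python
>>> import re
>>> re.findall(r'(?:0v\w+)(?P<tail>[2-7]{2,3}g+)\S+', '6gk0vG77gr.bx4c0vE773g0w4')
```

['77g']

This matches the literal '0v', then one or more of a word character (non-capturing group); then 2 to 3 of a character in [2-7], then one or more of the literal 'g' (captured as 'tail'); then one or more of a non-whitespace character.
One capturing group, so `findall` returns just the captured substring from the one match — 1 in all.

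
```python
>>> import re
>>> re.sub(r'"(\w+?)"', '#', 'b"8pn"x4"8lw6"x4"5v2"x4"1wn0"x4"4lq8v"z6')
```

Matches: at [1:6] → '"8pn"'; at [8:14] → '"8lw6"'; at [16:21] → '"5v2"'; at [23:29] → '"1wn0"'; at [31:38] → '"4lq8v"'.
`sub` substitutes '#' at each match site.

'b#x4#x4#x4#x4#z6'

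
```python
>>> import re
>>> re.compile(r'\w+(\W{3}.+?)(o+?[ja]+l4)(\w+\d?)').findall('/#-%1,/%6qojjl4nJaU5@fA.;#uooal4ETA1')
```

This matches one or more of a word character; then exactly 3 of a non-word character, then one or more of any character (lazy) (captured); then one or more of the literal 'o' (lazy), then one or more of one of [ja], then the literal 'l4' (captured); then one or more of a word character, then optionally a digit (captured).
Scanning left to right: at [4:20] match '1,/%6qojjl4nJaU5', groups = (',/%6q', 'ojjl4', 'nJaU5'); at [21:36] match 'fA.;#uooal4ETA1', groups = ('.;#u', 'ooal4', 'ETA1').
Multiple groups make `findall` return tuples — one 3-tuple for each match.

[(',/%6q', 'ojjl4', 'nJaU5'), ('.;#u', 'ooal4', 'ETA1')]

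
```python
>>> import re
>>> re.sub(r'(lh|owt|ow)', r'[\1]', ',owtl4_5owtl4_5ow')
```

Alternation isn't longest-match — the leftmost alternative that fits at this position is chosen.
Matches: at [1:4] → 'owt'; at [8:11] → 'owt'; at [15:17] → 'ow'.
The replacement refers to a captured group, so each match is rewritten using its own captured text.

',[owt]l4_5[owt]l4_5[ow]'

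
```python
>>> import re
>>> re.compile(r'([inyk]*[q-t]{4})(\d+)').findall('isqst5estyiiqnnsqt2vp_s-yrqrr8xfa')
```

[('isqst', '5'), ('yrqrr', '8')]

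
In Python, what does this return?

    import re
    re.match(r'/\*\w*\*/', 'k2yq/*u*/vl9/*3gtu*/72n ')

None

With `match`, the pattern is implicitly anchored at the beginning.
Here the string doesn't start with a match, so the call returns None.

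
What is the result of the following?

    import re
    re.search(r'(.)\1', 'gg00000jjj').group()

`\1` is not a pattern — it's the concrete string captured by group 1, re-applied verbatim.
`re.search` scans for the first position where the pattern succeeds.
The match spans [0:2] → 'gg'.
Captured: group 1 = 'g'.

'gg'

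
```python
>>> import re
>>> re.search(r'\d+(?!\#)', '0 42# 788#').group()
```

The negative lookaround is zero-width — it rules out positions where the adjacent text would match, without consuming anything.
`re.search` scans for the first position where the pattern succeeds.
The match spans [0:1] → '0'.

'0'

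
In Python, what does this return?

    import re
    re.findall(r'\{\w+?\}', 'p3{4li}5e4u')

Matches: at [2:7] → '{4li}'.
`findall` yields the raw match text (1 of them) because the pattern has no groups.

['{4li}']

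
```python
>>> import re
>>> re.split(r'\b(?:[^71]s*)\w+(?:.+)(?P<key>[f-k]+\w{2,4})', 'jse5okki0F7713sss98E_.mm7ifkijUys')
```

['', 'jUys', '']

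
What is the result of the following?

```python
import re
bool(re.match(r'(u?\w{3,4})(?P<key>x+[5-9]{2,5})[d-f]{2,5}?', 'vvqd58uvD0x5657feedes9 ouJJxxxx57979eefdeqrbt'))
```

False

This matches optionally the literal 'u', then 3 to 4 of a word character (captured); then one or more of the literal 'x', then 2 to 5 of a character in [5-9] (captured as 'key'); then 2 to 5 of a character in [d-f] (lazy).
With `match`, the pattern is implicitly anchored at the beginning.
Here the pattern fails at index 0, so the call returns None, and `bool(None)` is False.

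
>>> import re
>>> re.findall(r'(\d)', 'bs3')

Pattern: a digit (captured).
Scanning left to right: at [2:3] match '3', group 1 = '3'.
`findall` collects group 1 from the one match (1 total).

['3']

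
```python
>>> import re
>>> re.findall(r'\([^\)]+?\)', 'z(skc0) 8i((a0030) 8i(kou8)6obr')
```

Walking the string: at [1:7] → '(skc0)'; at [10:18] → '((a0030)'; at [21:27] → '(kou8)'.
No capturing groups, so `findall` returns the 3 full match strings.

['(skc0)', '((a0030)', '(kou8)']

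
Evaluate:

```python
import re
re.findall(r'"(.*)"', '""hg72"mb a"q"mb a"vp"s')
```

Matches: at [0:22] match '""hg72"mb a"q"mb a"vp"', group 1 = '"hg72"mb a"q"mb a"vp'.
With a single group, `findall` returns only what that group captured — 1 item.

['"hg72"mb a"q"mb a"vp']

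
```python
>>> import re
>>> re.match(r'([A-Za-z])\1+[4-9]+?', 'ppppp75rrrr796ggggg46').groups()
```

('p',)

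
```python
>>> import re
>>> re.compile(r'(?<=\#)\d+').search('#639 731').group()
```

'639'

Lookahead/lookbehind check context without consuming it, so the matched span excludes the asserted characters.
The match spans [1:4] → '639'.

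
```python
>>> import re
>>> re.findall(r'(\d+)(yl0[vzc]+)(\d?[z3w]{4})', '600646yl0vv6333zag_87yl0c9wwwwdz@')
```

[('600646', 'yl0vv', '6333z'), ('87', 'yl0c', '9wwww')]

The pattern matches one or more of a digit (captured); then the literal 'yl0', then one or more of one of [vzc] (captured); then optionally a digit, then exactly 4 of one of [z3w] (captured).
Matches: at [0:16] match '600646yl0vv6333z', groups = ('600646', 'yl0vv', '6333z'); at [19:30] match '87yl0c9wwww', groups = ('87', 'yl0c', '9wwww').
Multiple groups make `findall` return tuples — one 3-tuple for each match.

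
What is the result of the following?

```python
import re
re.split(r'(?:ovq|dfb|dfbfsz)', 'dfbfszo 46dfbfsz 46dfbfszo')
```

['', 'fszo 46', 'fsz 46', 'fszo']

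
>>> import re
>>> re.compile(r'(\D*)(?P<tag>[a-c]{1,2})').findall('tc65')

Pattern: zero or more of a non-digit (captured); then 1 to 2 of a character in [a-c] (captured as 'tag').
With 2 capturing groups, `findall` returns a 2-tuple per match.

[('t', 'c')]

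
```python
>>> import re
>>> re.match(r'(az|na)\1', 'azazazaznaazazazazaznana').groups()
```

('az',)

`\1` has to match the exact text group 1 already captured.
`re.match` won't scan ahead — the pattern has to work from the very first character.
The match spans [0:4] → 'azaz'.
Captured: group 1 = 'az'.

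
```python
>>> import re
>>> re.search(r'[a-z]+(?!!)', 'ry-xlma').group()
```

`(?!…)`/`(?<!…)` only lets a position through if the neighbouring text does NOT match; no characters are consumed.
The match spans [0:2] → 'ry'.

'ry'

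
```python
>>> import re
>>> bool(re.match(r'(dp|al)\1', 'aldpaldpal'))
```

False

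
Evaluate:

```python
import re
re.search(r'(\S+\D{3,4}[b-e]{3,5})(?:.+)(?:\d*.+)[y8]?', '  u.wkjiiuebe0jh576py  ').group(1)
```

'u.wkjiiuebe'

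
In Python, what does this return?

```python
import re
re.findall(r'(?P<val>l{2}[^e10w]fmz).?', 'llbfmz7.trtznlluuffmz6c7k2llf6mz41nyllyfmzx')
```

Pattern: exactly 2 of the literal 'l', then any character except [e10w], then the literal 'fmz' (captured as 'val'); then optionally any character.
Scanning left to right: at [0:7] match 'llbfmz7', group 1 = 'llbfmz'; at [36:43] match 'llyfmzx', group 1 = 'llyfmz'.
One capturing group, so `findall` returns just the captured substring from each match — 2 in all.

['llbfmz', 'llyfmz']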